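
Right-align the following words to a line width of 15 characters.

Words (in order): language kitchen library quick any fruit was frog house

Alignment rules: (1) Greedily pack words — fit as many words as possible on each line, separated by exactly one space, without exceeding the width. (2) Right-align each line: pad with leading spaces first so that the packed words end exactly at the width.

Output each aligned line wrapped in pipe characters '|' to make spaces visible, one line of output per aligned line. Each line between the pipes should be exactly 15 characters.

Line 1: ['language'] (min_width=8, slack=7)
Line 2: ['kitchen', 'library'] (min_width=15, slack=0)
Line 3: ['quick', 'any', 'fruit'] (min_width=15, slack=0)
Line 4: ['was', 'frog', 'house'] (min_width=14, slack=1)

Answer: |       language|
|kitchen library|
|quick any fruit|
| was frog house|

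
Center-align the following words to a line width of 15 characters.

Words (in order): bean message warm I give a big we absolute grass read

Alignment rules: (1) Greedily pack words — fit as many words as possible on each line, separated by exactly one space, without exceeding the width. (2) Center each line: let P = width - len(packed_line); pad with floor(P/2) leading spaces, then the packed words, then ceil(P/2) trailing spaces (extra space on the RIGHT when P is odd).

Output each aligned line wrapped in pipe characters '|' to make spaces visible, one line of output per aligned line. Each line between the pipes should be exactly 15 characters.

Answer: | bean message  |
| warm I give a |
|big we absolute|
|  grass read   |

Derivation:
Line 1: ['bean', 'message'] (min_width=12, slack=3)
Line 2: ['warm', 'I', 'give', 'a'] (min_width=13, slack=2)
Line 3: ['big', 'we', 'absolute'] (min_width=15, slack=0)
Line 4: ['grass', 'read'] (min_width=10, slack=5)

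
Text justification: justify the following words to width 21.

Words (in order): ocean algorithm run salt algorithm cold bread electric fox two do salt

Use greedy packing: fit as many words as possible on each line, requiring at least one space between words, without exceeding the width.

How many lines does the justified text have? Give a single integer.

Answer: 4

Derivation:
Line 1: ['ocean', 'algorithm', 'run'] (min_width=19, slack=2)
Line 2: ['salt', 'algorithm', 'cold'] (min_width=19, slack=2)
Line 3: ['bread', 'electric', 'fox'] (min_width=18, slack=3)
Line 4: ['two', 'do', 'salt'] (min_width=11, slack=10)
Total lines: 4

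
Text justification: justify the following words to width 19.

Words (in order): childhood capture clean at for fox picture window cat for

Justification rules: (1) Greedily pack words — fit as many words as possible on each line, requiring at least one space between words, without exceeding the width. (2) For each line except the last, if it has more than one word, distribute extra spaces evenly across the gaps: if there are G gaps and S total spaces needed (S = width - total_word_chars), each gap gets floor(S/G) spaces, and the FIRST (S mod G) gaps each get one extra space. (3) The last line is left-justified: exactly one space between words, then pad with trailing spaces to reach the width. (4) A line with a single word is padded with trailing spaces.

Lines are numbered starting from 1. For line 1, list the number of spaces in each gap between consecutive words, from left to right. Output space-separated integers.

Line 1: ['childhood', 'capture'] (min_width=17, slack=2)
Line 2: ['clean', 'at', 'for', 'fox'] (min_width=16, slack=3)
Line 3: ['picture', 'window', 'cat'] (min_width=18, slack=1)
Line 4: ['for'] (min_width=3, slack=16)

Answer: 3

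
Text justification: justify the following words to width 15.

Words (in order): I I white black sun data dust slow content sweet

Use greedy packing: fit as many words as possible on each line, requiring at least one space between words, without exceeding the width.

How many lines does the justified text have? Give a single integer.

Line 1: ['I', 'I', 'white', 'black'] (min_width=15, slack=0)
Line 2: ['sun', 'data', 'dust'] (min_width=13, slack=2)
Line 3: ['slow', 'content'] (min_width=12, slack=3)
Line 4: ['sweet'] (min_width=5, slack=10)
Total lines: 4

Answer: 4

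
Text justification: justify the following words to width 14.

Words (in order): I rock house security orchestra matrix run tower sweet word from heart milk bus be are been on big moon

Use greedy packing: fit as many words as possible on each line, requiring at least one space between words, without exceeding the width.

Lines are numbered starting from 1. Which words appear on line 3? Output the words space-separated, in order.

Answer: orchestra

Derivation:
Line 1: ['I', 'rock', 'house'] (min_width=12, slack=2)
Line 2: ['security'] (min_width=8, slack=6)
Line 3: ['orchestra'] (min_width=9, slack=5)
Line 4: ['matrix', 'run'] (min_width=10, slack=4)
Line 5: ['tower', 'sweet'] (min_width=11, slack=3)
Line 6: ['word', 'from'] (min_width=9, slack=5)
Line 7: ['heart', 'milk', 'bus'] (min_width=14, slack=0)
Line 8: ['be', 'are', 'been', 'on'] (min_width=14, slack=0)
Line 9: ['big', 'moon'] (min_width=8, slack=6)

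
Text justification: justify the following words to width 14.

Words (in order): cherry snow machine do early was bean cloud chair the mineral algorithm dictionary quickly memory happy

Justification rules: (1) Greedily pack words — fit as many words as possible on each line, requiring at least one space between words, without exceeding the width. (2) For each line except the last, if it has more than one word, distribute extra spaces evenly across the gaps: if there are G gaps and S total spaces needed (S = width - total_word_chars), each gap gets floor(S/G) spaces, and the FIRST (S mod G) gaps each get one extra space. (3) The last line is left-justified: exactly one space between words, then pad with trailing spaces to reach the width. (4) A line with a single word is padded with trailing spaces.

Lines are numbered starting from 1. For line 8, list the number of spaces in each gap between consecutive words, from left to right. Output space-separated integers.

Line 1: ['cherry', 'snow'] (min_width=11, slack=3)
Line 2: ['machine', 'do'] (min_width=10, slack=4)
Line 3: ['early', 'was', 'bean'] (min_width=14, slack=0)
Line 4: ['cloud', 'chair'] (min_width=11, slack=3)
Line 5: ['the', 'mineral'] (min_width=11, slack=3)
Line 6: ['algorithm'] (min_width=9, slack=5)
Line 7: ['dictionary'] (min_width=10, slack=4)
Line 8: ['quickly', 'memory'] (min_width=14, slack=0)
Line 9: ['happy'] (min_width=5, slack=9)

Answer: 1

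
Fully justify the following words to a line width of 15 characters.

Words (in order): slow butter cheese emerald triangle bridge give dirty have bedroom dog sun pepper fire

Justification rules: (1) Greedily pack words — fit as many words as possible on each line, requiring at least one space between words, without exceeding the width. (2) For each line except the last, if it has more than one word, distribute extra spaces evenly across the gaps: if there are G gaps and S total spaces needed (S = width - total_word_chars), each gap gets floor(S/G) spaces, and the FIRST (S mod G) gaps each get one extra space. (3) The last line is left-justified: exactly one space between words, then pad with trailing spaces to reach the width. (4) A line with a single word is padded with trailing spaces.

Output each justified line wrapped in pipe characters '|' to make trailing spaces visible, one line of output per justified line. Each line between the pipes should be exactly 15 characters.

Answer: |slow     butter|
|cheese  emerald|
|triangle bridge|
|give dirty have|
|bedroom dog sun|
|pepper fire    |

Derivation:
Line 1: ['slow', 'butter'] (min_width=11, slack=4)
Line 2: ['cheese', 'emerald'] (min_width=14, slack=1)
Line 3: ['triangle', 'bridge'] (min_width=15, slack=0)
Line 4: ['give', 'dirty', 'have'] (min_width=15, slack=0)
Line 5: ['bedroom', 'dog', 'sun'] (min_width=15, slack=0)
Line 6: ['pepper', 'fire'] (min_width=11, slack=4)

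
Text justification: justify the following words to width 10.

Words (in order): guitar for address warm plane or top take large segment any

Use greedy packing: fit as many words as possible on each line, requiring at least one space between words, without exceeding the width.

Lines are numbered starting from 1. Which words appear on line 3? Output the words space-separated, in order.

Line 1: ['guitar', 'for'] (min_width=10, slack=0)
Line 2: ['address'] (min_width=7, slack=3)
Line 3: ['warm', 'plane'] (min_width=10, slack=0)
Line 4: ['or', 'top'] (min_width=6, slack=4)
Line 5: ['take', 'large'] (min_width=10, slack=0)
Line 6: ['segment'] (min_width=7, slack=3)
Line 7: ['any'] (min_width=3, slack=7)

Answer: warm plane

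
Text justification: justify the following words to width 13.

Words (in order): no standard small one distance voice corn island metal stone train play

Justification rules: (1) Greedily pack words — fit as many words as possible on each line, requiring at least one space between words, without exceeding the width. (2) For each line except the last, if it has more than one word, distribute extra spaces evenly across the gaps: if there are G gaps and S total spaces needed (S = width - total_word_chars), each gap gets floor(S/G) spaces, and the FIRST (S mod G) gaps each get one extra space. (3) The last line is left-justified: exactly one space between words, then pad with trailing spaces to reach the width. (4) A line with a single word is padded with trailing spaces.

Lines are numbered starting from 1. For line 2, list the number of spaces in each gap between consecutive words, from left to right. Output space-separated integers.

Answer: 5

Derivation:
Line 1: ['no', 'standard'] (min_width=11, slack=2)
Line 2: ['small', 'one'] (min_width=9, slack=4)
Line 3: ['distance'] (min_width=8, slack=5)
Line 4: ['voice', 'corn'] (min_width=10, slack=3)
Line 5: ['island', 'metal'] (min_width=12, slack=1)
Line 6: ['stone', 'train'] (min_width=11, slack=2)
Line 7: ['play'] (min_width=4, slack=9)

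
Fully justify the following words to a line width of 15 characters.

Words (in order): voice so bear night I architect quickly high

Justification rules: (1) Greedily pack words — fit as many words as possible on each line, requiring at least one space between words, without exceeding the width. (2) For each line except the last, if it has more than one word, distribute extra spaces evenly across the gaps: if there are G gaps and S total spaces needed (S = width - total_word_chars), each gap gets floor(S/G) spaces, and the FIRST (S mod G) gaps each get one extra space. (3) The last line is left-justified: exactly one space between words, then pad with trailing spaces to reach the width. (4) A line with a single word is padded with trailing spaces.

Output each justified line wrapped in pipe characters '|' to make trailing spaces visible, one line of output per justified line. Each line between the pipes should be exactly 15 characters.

Answer: |voice  so  bear|
|night         I|
|architect      |
|quickly high   |

Derivation:
Line 1: ['voice', 'so', 'bear'] (min_width=13, slack=2)
Line 2: ['night', 'I'] (min_width=7, slack=8)
Line 3: ['architect'] (min_width=9, slack=6)
Line 4: ['quickly', 'high'] (min_width=12, slack=3)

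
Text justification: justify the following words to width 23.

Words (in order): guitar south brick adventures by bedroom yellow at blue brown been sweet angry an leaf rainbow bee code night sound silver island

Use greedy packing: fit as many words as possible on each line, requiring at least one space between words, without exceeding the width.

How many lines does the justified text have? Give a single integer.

Answer: 7

Derivation:
Line 1: ['guitar', 'south', 'brick'] (min_width=18, slack=5)
Line 2: ['adventures', 'by', 'bedroom'] (min_width=21, slack=2)
Line 3: ['yellow', 'at', 'blue', 'brown'] (min_width=20, slack=3)
Line 4: ['been', 'sweet', 'angry', 'an'] (min_width=19, slack=4)
Line 5: ['leaf', 'rainbow', 'bee', 'code'] (min_width=21, slack=2)
Line 6: ['night', 'sound', 'silver'] (min_width=18, slack=5)
Line 7: ['island'] (min_width=6, slack=17)
Total lines: 7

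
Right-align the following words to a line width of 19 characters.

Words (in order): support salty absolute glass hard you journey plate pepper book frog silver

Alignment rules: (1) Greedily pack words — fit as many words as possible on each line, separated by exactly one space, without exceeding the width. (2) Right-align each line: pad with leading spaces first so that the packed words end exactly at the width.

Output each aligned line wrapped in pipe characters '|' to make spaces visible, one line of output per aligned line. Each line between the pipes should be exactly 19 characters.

Answer: |      support salty|
|absolute glass hard|
|  you journey plate|
|   pepper book frog|
|             silver|

Derivation:
Line 1: ['support', 'salty'] (min_width=13, slack=6)
Line 2: ['absolute', 'glass', 'hard'] (min_width=19, slack=0)
Line 3: ['you', 'journey', 'plate'] (min_width=17, slack=2)
Line 4: ['pepper', 'book', 'frog'] (min_width=16, slack=3)
Line 5: ['silver'] (min_width=6, slack=13)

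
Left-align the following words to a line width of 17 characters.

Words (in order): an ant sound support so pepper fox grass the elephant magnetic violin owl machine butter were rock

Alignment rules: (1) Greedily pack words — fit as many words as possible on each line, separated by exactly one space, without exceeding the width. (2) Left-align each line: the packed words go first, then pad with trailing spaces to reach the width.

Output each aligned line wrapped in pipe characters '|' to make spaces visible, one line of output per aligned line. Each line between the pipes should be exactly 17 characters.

Answer: |an ant sound     |
|support so pepper|
|fox grass the    |
|elephant magnetic|
|violin owl       |
|machine butter   |
|were rock        |

Derivation:
Line 1: ['an', 'ant', 'sound'] (min_width=12, slack=5)
Line 2: ['support', 'so', 'pepper'] (min_width=17, slack=0)
Line 3: ['fox', 'grass', 'the'] (min_width=13, slack=4)
Line 4: ['elephant', 'magnetic'] (min_width=17, slack=0)
Line 5: ['violin', 'owl'] (min_width=10, slack=7)
Line 6: ['machine', 'butter'] (min_width=14, slack=3)
Line 7: ['were', 'rock'] (min_width=9, slack=8)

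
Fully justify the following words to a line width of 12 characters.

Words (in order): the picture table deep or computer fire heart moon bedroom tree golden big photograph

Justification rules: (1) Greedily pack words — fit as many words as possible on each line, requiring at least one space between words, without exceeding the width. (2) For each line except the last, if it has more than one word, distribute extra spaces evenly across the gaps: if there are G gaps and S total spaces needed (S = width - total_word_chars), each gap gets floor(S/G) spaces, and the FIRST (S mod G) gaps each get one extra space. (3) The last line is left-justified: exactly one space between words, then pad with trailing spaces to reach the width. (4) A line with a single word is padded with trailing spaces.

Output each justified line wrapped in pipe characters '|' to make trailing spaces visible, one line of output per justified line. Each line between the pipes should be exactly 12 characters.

Line 1: ['the', 'picture'] (min_width=11, slack=1)
Line 2: ['table', 'deep'] (min_width=10, slack=2)
Line 3: ['or', 'computer'] (min_width=11, slack=1)
Line 4: ['fire', 'heart'] (min_width=10, slack=2)
Line 5: ['moon', 'bedroom'] (min_width=12, slack=0)
Line 6: ['tree', 'golden'] (min_width=11, slack=1)
Line 7: ['big'] (min_width=3, slack=9)
Line 8: ['photograph'] (min_width=10, slack=2)

Answer: |the  picture|
|table   deep|
|or  computer|
|fire   heart|
|moon bedroom|
|tree  golden|
|big         |
|photograph  |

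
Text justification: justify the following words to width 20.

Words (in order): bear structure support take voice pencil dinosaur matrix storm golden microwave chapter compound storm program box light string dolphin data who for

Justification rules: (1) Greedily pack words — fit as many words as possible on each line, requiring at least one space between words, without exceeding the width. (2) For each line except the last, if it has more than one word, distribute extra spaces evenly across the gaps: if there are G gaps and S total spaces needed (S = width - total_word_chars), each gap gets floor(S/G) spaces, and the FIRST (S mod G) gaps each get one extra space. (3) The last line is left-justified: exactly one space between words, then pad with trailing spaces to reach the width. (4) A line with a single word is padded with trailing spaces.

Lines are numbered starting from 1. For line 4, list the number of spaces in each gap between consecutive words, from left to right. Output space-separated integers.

Answer: 2 1

Derivation:
Line 1: ['bear', 'structure'] (min_width=14, slack=6)
Line 2: ['support', 'take', 'voice'] (min_width=18, slack=2)
Line 3: ['pencil', 'dinosaur'] (min_width=15, slack=5)
Line 4: ['matrix', 'storm', 'golden'] (min_width=19, slack=1)
Line 5: ['microwave', 'chapter'] (min_width=17, slack=3)
Line 6: ['compound', 'storm'] (min_width=14, slack=6)
Line 7: ['program', 'box', 'light'] (min_width=17, slack=3)
Line 8: ['string', 'dolphin', 'data'] (min_width=19, slack=1)
Line 9: ['who', 'for'] (min_width=7, slack=13)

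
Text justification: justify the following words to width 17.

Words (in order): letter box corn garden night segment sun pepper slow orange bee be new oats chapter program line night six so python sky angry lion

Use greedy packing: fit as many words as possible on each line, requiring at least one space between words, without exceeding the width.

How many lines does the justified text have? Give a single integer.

Line 1: ['letter', 'box', 'corn'] (min_width=15, slack=2)
Line 2: ['garden', 'night'] (min_width=12, slack=5)
Line 3: ['segment', 'sun'] (min_width=11, slack=6)
Line 4: ['pepper', 'slow'] (min_width=11, slack=6)
Line 5: ['orange', 'bee', 'be', 'new'] (min_width=17, slack=0)
Line 6: ['oats', 'chapter'] (min_width=12, slack=5)
Line 7: ['program', 'line'] (min_width=12, slack=5)
Line 8: ['night', 'six', 'so'] (min_width=12, slack=5)
Line 9: ['python', 'sky', 'angry'] (min_width=16, slack=1)
Line 10: ['lion'] (min_width=4, slack=13)
Total lines: 10

Answer: 10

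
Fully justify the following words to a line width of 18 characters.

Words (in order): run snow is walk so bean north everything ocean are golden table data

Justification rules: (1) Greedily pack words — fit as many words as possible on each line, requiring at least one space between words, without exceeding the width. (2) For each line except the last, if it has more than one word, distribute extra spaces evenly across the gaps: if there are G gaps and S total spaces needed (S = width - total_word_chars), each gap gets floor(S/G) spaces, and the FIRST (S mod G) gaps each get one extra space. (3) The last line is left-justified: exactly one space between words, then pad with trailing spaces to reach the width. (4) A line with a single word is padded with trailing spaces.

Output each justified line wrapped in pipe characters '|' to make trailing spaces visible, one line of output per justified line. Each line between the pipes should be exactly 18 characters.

Answer: |run  snow  is walk|
|so    bean   north|
|everything   ocean|
|are  golden  table|
|data              |

Derivation:
Line 1: ['run', 'snow', 'is', 'walk'] (min_width=16, slack=2)
Line 2: ['so', 'bean', 'north'] (min_width=13, slack=5)
Line 3: ['everything', 'ocean'] (min_width=16, slack=2)
Line 4: ['are', 'golden', 'table'] (min_width=16, slack=2)
Line 5: ['data'] (min_width=4, slack=14)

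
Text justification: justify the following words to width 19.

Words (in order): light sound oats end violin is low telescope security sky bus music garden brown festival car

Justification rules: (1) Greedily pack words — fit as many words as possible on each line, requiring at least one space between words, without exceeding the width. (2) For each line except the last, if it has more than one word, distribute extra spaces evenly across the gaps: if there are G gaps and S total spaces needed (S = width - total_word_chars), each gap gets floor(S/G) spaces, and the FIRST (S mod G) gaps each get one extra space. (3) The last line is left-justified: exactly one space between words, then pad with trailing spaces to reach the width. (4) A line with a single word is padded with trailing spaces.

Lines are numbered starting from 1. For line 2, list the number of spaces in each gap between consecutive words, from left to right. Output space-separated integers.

Answer: 2 2 1

Derivation:
Line 1: ['light', 'sound', 'oats'] (min_width=16, slack=3)
Line 2: ['end', 'violin', 'is', 'low'] (min_width=17, slack=2)
Line 3: ['telescope', 'security'] (min_width=18, slack=1)
Line 4: ['sky', 'bus', 'music'] (min_width=13, slack=6)
Line 5: ['garden', 'brown'] (min_width=12, slack=7)
Line 6: ['festival', 'car'] (min_width=12, slack=7)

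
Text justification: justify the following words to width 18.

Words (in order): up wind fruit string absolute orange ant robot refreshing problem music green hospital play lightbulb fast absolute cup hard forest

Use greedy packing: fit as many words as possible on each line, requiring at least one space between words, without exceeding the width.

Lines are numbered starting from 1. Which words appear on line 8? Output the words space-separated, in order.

Line 1: ['up', 'wind', 'fruit'] (min_width=13, slack=5)
Line 2: ['string', 'absolute'] (min_width=15, slack=3)
Line 3: ['orange', 'ant', 'robot'] (min_width=16, slack=2)
Line 4: ['refreshing', 'problem'] (min_width=18, slack=0)
Line 5: ['music', 'green'] (min_width=11, slack=7)
Line 6: ['hospital', 'play'] (min_width=13, slack=5)
Line 7: ['lightbulb', 'fast'] (min_width=14, slack=4)
Line 8: ['absolute', 'cup', 'hard'] (min_width=17, slack=1)
Line 9: ['forest'] (min_width=6, slack=12)

Answer: absolute cup hard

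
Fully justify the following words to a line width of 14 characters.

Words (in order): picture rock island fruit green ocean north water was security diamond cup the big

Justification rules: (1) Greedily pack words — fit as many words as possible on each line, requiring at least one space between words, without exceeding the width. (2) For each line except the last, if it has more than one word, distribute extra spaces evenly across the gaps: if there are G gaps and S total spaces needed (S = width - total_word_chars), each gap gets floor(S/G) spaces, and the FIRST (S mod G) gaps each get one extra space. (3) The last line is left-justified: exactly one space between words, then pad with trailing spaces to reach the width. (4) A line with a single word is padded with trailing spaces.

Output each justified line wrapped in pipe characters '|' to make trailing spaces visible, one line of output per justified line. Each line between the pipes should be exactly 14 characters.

Answer: |picture   rock|
|island   fruit|
|green    ocean|
|north    water|
|was   security|
|diamond    cup|
|the big       |

Derivation:
Line 1: ['picture', 'rock'] (min_width=12, slack=2)
Line 2: ['island', 'fruit'] (min_width=12, slack=2)
Line 3: ['green', 'ocean'] (min_width=11, slack=3)
Line 4: ['north', 'water'] (min_width=11, slack=3)
Line 5: ['was', 'security'] (min_width=12, slack=2)
Line 6: ['diamond', 'cup'] (min_width=11, slack=3)
Line 7: ['the', 'big'] (min_width=7, slack=7)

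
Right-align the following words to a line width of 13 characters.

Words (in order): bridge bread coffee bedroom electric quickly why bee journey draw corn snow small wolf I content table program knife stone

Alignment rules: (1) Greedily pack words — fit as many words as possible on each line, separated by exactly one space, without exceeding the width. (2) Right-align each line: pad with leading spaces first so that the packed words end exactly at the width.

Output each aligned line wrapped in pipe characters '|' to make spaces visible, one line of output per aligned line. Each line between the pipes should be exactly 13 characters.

Answer: | bridge bread|
|       coffee|
|      bedroom|
|     electric|
|  quickly why|
|  bee journey|
|    draw corn|
|   snow small|
|       wolf I|
|content table|
|program knife|
|        stone|

Derivation:
Line 1: ['bridge', 'bread'] (min_width=12, slack=1)
Line 2: ['coffee'] (min_width=6, slack=7)
Line 3: ['bedroom'] (min_width=7, slack=6)
Line 4: ['electric'] (min_width=8, slack=5)
Line 5: ['quickly', 'why'] (min_width=11, slack=2)
Line 6: ['bee', 'journey'] (min_width=11, slack=2)
Line 7: ['draw', 'corn'] (min_width=9, slack=4)
Line 8: ['snow', 'small'] (min_width=10, slack=3)
Line 9: ['wolf', 'I'] (min_width=6, slack=7)
Line 10: ['content', 'table'] (min_width=13, slack=0)
Line 11: ['program', 'knife'] (min_width=13, slack=0)
Line 12: ['stone'] (min_width=5, slack=8)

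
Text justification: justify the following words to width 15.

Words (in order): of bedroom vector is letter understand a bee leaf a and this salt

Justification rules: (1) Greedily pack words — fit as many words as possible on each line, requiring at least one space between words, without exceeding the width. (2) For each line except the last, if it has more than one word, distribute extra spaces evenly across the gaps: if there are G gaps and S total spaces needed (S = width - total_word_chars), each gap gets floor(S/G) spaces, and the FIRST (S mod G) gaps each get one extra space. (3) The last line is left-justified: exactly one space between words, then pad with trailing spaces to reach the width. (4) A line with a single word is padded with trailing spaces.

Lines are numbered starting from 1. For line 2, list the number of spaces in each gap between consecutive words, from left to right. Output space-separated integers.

Line 1: ['of', 'bedroom'] (min_width=10, slack=5)
Line 2: ['vector', 'is'] (min_width=9, slack=6)
Line 3: ['letter'] (min_width=6, slack=9)
Line 4: ['understand', 'a'] (min_width=12, slack=3)
Line 5: ['bee', 'leaf', 'a', 'and'] (min_width=14, slack=1)
Line 6: ['this', 'salt'] (min_width=9, slack=6)

Answer: 7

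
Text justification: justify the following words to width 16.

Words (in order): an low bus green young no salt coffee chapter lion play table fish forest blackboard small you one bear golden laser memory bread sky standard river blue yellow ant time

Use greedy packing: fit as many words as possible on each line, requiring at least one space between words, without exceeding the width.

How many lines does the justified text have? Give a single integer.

Line 1: ['an', 'low', 'bus', 'green'] (min_width=16, slack=0)
Line 2: ['young', 'no', 'salt'] (min_width=13, slack=3)
Line 3: ['coffee', 'chapter'] (min_width=14, slack=2)
Line 4: ['lion', 'play', 'table'] (min_width=15, slack=1)
Line 5: ['fish', 'forest'] (min_width=11, slack=5)
Line 6: ['blackboard', 'small'] (min_width=16, slack=0)
Line 7: ['you', 'one', 'bear'] (min_width=12, slack=4)
Line 8: ['golden', 'laser'] (min_width=12, slack=4)
Line 9: ['memory', 'bread', 'sky'] (min_width=16, slack=0)
Line 10: ['standard', 'river'] (min_width=14, slack=2)
Line 11: ['blue', 'yellow', 'ant'] (min_width=15, slack=1)
Line 12: ['time'] (min_width=4, slack=12)
Total lines: 12

Answer: 12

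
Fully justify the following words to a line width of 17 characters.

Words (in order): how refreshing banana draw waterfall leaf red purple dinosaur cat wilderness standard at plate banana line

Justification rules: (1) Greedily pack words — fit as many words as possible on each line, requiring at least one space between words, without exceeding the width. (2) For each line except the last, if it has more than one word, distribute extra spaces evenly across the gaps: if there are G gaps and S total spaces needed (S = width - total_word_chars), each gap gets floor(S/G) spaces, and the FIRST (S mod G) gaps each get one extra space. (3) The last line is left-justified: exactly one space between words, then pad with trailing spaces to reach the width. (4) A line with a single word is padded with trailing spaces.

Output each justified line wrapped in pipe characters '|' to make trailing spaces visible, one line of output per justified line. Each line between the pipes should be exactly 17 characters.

Line 1: ['how', 'refreshing'] (min_width=14, slack=3)
Line 2: ['banana', 'draw'] (min_width=11, slack=6)
Line 3: ['waterfall', 'leaf'] (min_width=14, slack=3)
Line 4: ['red', 'purple'] (min_width=10, slack=7)
Line 5: ['dinosaur', 'cat'] (min_width=12, slack=5)
Line 6: ['wilderness'] (min_width=10, slack=7)
Line 7: ['standard', 'at', 'plate'] (min_width=17, slack=0)
Line 8: ['banana', 'line'] (min_width=11, slack=6)

Answer: |how    refreshing|
|banana       draw|
|waterfall    leaf|
|red        purple|
|dinosaur      cat|
|wilderness       |
|standard at plate|
|banana line      |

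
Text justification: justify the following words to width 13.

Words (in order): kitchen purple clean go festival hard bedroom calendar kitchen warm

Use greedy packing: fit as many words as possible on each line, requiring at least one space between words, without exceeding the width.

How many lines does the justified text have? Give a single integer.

Answer: 6

Derivation:
Line 1: ['kitchen'] (min_width=7, slack=6)
Line 2: ['purple', 'clean'] (min_width=12, slack=1)
Line 3: ['go', 'festival'] (min_width=11, slack=2)
Line 4: ['hard', 'bedroom'] (min_width=12, slack=1)
Line 5: ['calendar'] (min_width=8, slack=5)
Line 6: ['kitchen', 'warm'] (min_width=12, slack=1)
Total lines: 6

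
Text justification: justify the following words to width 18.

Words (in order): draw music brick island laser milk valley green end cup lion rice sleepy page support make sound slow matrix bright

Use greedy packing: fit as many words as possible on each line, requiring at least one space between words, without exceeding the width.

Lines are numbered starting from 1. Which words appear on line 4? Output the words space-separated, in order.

Line 1: ['draw', 'music', 'brick'] (min_width=16, slack=2)
Line 2: ['island', 'laser', 'milk'] (min_width=17, slack=1)
Line 3: ['valley', 'green', 'end'] (min_width=16, slack=2)
Line 4: ['cup', 'lion', 'rice'] (min_width=13, slack=5)
Line 5: ['sleepy', 'page'] (min_width=11, slack=7)
Line 6: ['support', 'make', 'sound'] (min_width=18, slack=0)
Line 7: ['slow', 'matrix', 'bright'] (min_width=18, slack=0)

Answer: cup lion rice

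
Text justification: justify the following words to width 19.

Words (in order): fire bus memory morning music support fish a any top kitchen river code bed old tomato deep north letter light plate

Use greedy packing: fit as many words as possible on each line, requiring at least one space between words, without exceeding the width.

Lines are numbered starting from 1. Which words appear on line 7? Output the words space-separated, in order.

Line 1: ['fire', 'bus', 'memory'] (min_width=15, slack=4)
Line 2: ['morning', 'music'] (min_width=13, slack=6)
Line 3: ['support', 'fish', 'a', 'any'] (min_width=18, slack=1)
Line 4: ['top', 'kitchen', 'river'] (min_width=17, slack=2)
Line 5: ['code', 'bed', 'old', 'tomato'] (min_width=19, slack=0)
Line 6: ['deep', 'north', 'letter'] (min_width=17, slack=2)
Line 7: ['light', 'plate'] (min_width=11, slack=8)

Answer: light plate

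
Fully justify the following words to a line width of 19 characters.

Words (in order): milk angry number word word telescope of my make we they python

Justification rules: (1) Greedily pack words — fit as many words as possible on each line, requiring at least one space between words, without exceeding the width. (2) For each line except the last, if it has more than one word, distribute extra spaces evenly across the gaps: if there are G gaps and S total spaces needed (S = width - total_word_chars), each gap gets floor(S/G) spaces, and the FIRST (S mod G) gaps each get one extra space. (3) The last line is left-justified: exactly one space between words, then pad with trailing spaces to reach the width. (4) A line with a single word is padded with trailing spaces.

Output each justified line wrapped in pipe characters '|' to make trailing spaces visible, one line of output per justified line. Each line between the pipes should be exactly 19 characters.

Line 1: ['milk', 'angry', 'number'] (min_width=17, slack=2)
Line 2: ['word', 'word', 'telescope'] (min_width=19, slack=0)
Line 3: ['of', 'my', 'make', 'we', 'they'] (min_width=18, slack=1)
Line 4: ['python'] (min_width=6, slack=13)

Answer: |milk  angry  number|
|word word telescope|
|of  my make we they|
|python             |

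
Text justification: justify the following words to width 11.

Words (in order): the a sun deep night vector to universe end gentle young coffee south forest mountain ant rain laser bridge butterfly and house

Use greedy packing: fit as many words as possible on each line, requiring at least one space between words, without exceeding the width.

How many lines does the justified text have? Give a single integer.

Line 1: ['the', 'a', 'sun'] (min_width=9, slack=2)
Line 2: ['deep', 'night'] (min_width=10, slack=1)
Line 3: ['vector', 'to'] (min_width=9, slack=2)
Line 4: ['universe'] (min_width=8, slack=3)
Line 5: ['end', 'gentle'] (min_width=10, slack=1)
Line 6: ['young'] (min_width=5, slack=6)
Line 7: ['coffee'] (min_width=6, slack=5)
Line 8: ['south'] (min_width=5, slack=6)
Line 9: ['forest'] (min_width=6, slack=5)
Line 10: ['mountain'] (min_width=8, slack=3)
Line 11: ['ant', 'rain'] (min_width=8, slack=3)
Line 12: ['laser'] (min_width=5, slack=6)
Line 13: ['bridge'] (min_width=6, slack=5)
Line 14: ['butterfly'] (min_width=9, slack=2)
Line 15: ['and', 'house'] (min_width=9, slack=2)
Total lines: 15

Answer: 15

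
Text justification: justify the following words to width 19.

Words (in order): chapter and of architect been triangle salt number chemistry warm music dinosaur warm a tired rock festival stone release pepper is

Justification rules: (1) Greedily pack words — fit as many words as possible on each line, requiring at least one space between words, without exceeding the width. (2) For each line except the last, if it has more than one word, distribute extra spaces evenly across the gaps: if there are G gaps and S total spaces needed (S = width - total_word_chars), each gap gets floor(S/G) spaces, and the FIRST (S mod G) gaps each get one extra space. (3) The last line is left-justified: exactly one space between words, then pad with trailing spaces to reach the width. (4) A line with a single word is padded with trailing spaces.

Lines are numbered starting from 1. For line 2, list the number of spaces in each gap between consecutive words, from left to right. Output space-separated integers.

Answer: 6

Derivation:
Line 1: ['chapter', 'and', 'of'] (min_width=14, slack=5)
Line 2: ['architect', 'been'] (min_width=14, slack=5)
Line 3: ['triangle', 'salt'] (min_width=13, slack=6)
Line 4: ['number', 'chemistry'] (min_width=16, slack=3)
Line 5: ['warm', 'music', 'dinosaur'] (min_width=19, slack=0)
Line 6: ['warm', 'a', 'tired', 'rock'] (min_width=17, slack=2)
Line 7: ['festival', 'stone'] (min_width=14, slack=5)
Line 8: ['release', 'pepper', 'is'] (min_width=17, slack=2)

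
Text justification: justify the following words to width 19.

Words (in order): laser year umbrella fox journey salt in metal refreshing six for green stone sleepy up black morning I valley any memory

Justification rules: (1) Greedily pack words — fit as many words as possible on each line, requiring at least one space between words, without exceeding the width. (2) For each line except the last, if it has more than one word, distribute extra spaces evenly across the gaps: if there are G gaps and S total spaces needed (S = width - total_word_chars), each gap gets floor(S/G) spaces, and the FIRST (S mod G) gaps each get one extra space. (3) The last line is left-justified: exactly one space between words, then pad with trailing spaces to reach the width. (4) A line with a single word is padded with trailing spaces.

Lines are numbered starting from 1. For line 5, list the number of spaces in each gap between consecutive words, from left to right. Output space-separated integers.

Answer: 3 3

Derivation:
Line 1: ['laser', 'year', 'umbrella'] (min_width=19, slack=0)
Line 2: ['fox', 'journey', 'salt', 'in'] (min_width=19, slack=0)
Line 3: ['metal', 'refreshing'] (min_width=16, slack=3)
Line 4: ['six', 'for', 'green', 'stone'] (min_width=19, slack=0)
Line 5: ['sleepy', 'up', 'black'] (min_width=15, slack=4)
Line 6: ['morning', 'I', 'valley'] (min_width=16, slack=3)
Line 7: ['any', 'memory'] (min_width=10, slack=9)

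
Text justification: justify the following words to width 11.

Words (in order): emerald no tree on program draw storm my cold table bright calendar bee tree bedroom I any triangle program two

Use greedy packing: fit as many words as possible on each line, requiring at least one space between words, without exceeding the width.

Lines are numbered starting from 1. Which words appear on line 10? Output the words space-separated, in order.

Line 1: ['emerald', 'no'] (min_width=10, slack=1)
Line 2: ['tree', 'on'] (min_width=7, slack=4)
Line 3: ['program'] (min_width=7, slack=4)
Line 4: ['draw', 'storm'] (min_width=10, slack=1)
Line 5: ['my', 'cold'] (min_width=7, slack=4)
Line 6: ['table'] (min_width=5, slack=6)
Line 7: ['bright'] (min_width=6, slack=5)
Line 8: ['calendar'] (min_width=8, slack=3)
Line 9: ['bee', 'tree'] (min_width=8, slack=3)
Line 10: ['bedroom', 'I'] (min_width=9, slack=2)
Line 11: ['any'] (min_width=3, slack=8)
Line 12: ['triangle'] (min_width=8, slack=3)
Line 13: ['program', 'two'] (min_width=11, slack=0)

Answer: bedroom I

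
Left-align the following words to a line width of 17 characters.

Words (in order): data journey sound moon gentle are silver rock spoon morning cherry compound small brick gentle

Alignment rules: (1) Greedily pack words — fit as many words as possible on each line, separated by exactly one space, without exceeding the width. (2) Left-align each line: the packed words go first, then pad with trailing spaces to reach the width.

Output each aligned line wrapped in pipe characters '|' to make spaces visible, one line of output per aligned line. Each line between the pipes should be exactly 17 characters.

Line 1: ['data', 'journey'] (min_width=12, slack=5)
Line 2: ['sound', 'moon', 'gentle'] (min_width=17, slack=0)
Line 3: ['are', 'silver', 'rock'] (min_width=15, slack=2)
Line 4: ['spoon', 'morning'] (min_width=13, slack=4)
Line 5: ['cherry', 'compound'] (min_width=15, slack=2)
Line 6: ['small', 'brick'] (min_width=11, slack=6)
Line 7: ['gentle'] (min_width=6, slack=11)

Answer: |data journey     |
|sound moon gentle|
|are silver rock  |
|spoon morning    |
|cherry compound  |
|small brick      |
|gentle           |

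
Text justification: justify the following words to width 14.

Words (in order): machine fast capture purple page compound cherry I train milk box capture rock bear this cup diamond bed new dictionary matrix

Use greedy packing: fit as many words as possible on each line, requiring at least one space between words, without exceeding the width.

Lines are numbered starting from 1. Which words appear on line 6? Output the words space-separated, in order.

Answer: capture rock

Derivation:
Line 1: ['machine', 'fast'] (min_width=12, slack=2)
Line 2: ['capture', 'purple'] (min_width=14, slack=0)
Line 3: ['page', 'compound'] (min_width=13, slack=1)
Line 4: ['cherry', 'I', 'train'] (min_width=14, slack=0)
Line 5: ['milk', 'box'] (min_width=8, slack=6)
Line 6: ['capture', 'rock'] (min_width=12, slack=2)
Line 7: ['bear', 'this', 'cup'] (min_width=13, slack=1)
Line 8: ['diamond', 'bed'] (min_width=11, slack=3)
Line 9: ['new', 'dictionary'] (min_width=14, slack=0)
Line 10: ['matrix'] (min_width=6, slack=8)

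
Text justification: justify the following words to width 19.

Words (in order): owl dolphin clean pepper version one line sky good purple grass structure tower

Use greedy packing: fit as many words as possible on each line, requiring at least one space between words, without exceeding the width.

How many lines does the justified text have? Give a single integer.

Answer: 5

Derivation:
Line 1: ['owl', 'dolphin', 'clean'] (min_width=17, slack=2)
Line 2: ['pepper', 'version', 'one'] (min_width=18, slack=1)
Line 3: ['line', 'sky', 'good'] (min_width=13, slack=6)
Line 4: ['purple', 'grass'] (min_width=12, slack=7)
Line 5: ['structure', 'tower'] (min_width=15, slack=4)
Total lines: 5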